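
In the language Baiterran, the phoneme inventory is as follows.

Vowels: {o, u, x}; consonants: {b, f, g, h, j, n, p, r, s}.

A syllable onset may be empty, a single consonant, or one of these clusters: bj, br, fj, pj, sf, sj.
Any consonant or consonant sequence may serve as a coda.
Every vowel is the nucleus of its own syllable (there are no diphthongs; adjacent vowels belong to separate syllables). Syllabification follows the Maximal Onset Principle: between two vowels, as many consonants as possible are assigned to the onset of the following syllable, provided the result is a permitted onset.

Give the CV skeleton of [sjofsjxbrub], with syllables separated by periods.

Nuclei (vowels): o, x, u → 3 syllables.
V1 /o/ – V2 /x/: /fsj/ — longest licit onset from the right is /sj/, leaving /f/ as coda.
V2 /x/ – V3 /u/: /br/ is a licit onset in full, so it all attaches to the next syllable.
Putting it together: sjof.sjx.brub.
Mapping each syllable to C/V: /sjof/ → CCVC, /sjx/ → CCV, /brub/ → CCVC.

CCVC.CCV.CCVC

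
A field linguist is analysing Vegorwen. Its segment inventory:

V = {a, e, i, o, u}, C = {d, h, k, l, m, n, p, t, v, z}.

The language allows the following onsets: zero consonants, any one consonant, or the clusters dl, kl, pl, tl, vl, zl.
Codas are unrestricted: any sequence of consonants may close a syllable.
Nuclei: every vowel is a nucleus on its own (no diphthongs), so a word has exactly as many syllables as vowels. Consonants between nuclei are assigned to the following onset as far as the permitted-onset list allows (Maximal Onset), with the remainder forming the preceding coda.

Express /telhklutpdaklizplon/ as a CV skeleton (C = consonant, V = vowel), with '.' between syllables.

CVCC.CCVCC.CV.CCVC.CCVC

The vowels are e, u, a, i, o — 5 nuclei, so 5 syllables.
Between /e/ (V1) and /u/ (V2): /lhkl/ splits as /lh/ + /kl/ (/kl/ is the longest suffix that is a licit onset).
Between /u/ (V2) and /a/ (V3): /tpd/; trying suffixes from longest down, /d/ is the first permitted one, so coda /tp/ | onset /d/.
Between /a/ (V3) and /i/ (V4): /kl/ is a licit onset in full, so it all attaches to the next syllable.
Between /i/ (V4) and /o/ (V5): /zpl/ — longest licit onset from the right is /pl/, leaving /z/ as coda.
Result: telh.klutp.da.kliz.plon.
Mapping each syllable to C/V: /telh/ → CVCC, /klutp/ → CCVCC, /da/ → CV, /kliz/ → CCVC, /plon/ → CCVC.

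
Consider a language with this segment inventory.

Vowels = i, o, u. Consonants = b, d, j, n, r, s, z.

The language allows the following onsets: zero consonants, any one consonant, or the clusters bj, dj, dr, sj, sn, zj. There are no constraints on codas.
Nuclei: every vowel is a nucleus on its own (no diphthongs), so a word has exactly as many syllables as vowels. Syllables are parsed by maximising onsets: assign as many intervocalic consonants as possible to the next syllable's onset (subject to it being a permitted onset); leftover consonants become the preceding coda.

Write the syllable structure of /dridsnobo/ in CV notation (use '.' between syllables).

CCVC.CCV.CV

Vowels present: i, o, o; each is a nucleus, giving 3 syllables.
V1 /i/ – V2 /o/: /dsn/ — longest licit onset from the right is /sn/, leaving /d/ as coda.
V2 /o/ – V3 /o/: /b/ is a single consonant, so it becomes the next onset.
Putting it together: drid.sno.bo.
Mapping each syllable to C/V: /drid/ → CCVC, /sno/ → CCV, /bo/ → CV.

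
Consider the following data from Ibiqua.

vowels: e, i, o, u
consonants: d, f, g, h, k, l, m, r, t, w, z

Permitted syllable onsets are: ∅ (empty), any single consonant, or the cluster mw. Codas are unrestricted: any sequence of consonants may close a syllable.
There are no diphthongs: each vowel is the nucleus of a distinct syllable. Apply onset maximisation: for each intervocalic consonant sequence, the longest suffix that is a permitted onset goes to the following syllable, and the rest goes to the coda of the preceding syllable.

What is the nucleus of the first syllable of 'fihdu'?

Nuclei (vowels): i, u → 2 syllables.
The first nucleus (vowel 1 from the left) is /i/.

i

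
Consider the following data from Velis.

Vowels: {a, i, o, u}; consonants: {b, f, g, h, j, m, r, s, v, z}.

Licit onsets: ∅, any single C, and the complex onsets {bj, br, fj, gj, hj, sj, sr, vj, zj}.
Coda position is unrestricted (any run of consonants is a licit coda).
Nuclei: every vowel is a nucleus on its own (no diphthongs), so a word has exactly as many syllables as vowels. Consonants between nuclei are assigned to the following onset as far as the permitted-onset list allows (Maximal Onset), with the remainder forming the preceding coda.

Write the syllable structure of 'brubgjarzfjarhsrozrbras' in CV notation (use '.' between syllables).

Nuclei (vowels): u, a, a, o, a → 5 syllables.
Between /u/ (V1) and /a/ (V2): cluster /bgj/ — the longest permitted-onset suffix is /gj/; onset = /gj/, preceding coda = /b/.
Between /a/ (V2) and /a/ (V3): /rzfj/ — longest licit onset from the right is /fj/, leaving /rz/ as coda.
Between /a/ (V3) and /o/ (V4): /rhsr/ — longest licit onset from the right is /sr/, leaving /rh/ as coda.
Between /o/ (V4) and /a/ (V5): /zrbr/ splits as /zr/ + /br/ (/br/ is the longest suffix that is a licit onset).
Putting it together: brub.gjarz.fjarh.srozr.bras.
Mapping each syllable to C/V: /brub/ → CCVC, /gjarz/ → CCVCC, /fjarh/ → CCVCC, /srozr/ → CCVCC, /bras/ → CCVC.

CCVC.CCVCC.CCVCC.CCVCC.CCVC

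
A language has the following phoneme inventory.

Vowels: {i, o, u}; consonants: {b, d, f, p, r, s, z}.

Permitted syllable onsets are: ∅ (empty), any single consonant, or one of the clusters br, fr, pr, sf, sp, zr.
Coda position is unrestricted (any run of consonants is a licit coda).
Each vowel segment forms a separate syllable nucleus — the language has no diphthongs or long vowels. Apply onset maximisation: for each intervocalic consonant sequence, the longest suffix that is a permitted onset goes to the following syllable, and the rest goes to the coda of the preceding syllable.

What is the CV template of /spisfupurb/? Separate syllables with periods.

CCV.CCV.CVCC

Vowels present: i, u, u; each is a nucleus, giving 3 syllables.
/i…u/ gap (V1→V2): /sf/ — entire cluster is a permitted onset → onset /sf/, coda ∅.
/u…u/ gap (V2→V3): just /p/ — single C goes to the following onset.
Result: spi.sfu.purb.
Mapping each syllable to C/V: /spi/ → CCV, /sfu/ → CCV, /purb/ → CVCC.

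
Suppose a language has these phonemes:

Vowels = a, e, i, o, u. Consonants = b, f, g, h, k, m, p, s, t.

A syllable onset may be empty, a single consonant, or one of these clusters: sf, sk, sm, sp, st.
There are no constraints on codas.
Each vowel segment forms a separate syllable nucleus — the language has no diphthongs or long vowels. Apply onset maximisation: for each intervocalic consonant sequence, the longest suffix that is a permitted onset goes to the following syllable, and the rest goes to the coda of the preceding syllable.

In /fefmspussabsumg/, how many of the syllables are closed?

Nuclei (vowels): e, u, a, u → 4 syllables.
Between /e/ (V1) and /u/ (V2): /fmsp/ — longest licit onset from the right is /sp/, leaving /fm/ as coda.
Between /u/ (V2) and /a/ (V3): cluster /ss/ — the longest permitted-onset suffix is /s/; onset = /s/, preceding coda = /s/.
Between /a/ (V3) and /u/ (V4): /bs/; trying suffixes from longest down, /s/ is the first permitted one, so coda /b/ | onset /s/.
So the parse is fefm.spus.sab.sumg.
Classifying each syllable: /fefm/ (closed), /spus/ (closed), /sab/ (closed), /sumg/ (closed).
Closed syllables: 4.

4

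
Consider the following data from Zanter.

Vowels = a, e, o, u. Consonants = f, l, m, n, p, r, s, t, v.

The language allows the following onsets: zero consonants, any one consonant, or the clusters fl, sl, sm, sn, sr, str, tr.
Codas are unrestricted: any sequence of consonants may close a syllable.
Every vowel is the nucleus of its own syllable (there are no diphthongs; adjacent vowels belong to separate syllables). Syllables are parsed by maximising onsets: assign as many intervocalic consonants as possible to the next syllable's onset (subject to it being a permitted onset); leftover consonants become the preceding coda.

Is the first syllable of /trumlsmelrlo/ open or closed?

closed

The vowels are u, e, o — 3 nuclei, so 3 syllables.
/u…e/ gap (V1→V2): cluster /mlsm/ — the longest permitted-onset suffix is /sm/; onset = /sm/, preceding coda = /ml/.
/e…o/ gap (V2→V3): cluster /lrl/ — the longest permitted-onset suffix is /l/; onset = /l/, preceding coda = /lr/.
Putting it together: truml.smelr.lo.
Syllable 1 is /truml/ with coda /ml/, so it is closed.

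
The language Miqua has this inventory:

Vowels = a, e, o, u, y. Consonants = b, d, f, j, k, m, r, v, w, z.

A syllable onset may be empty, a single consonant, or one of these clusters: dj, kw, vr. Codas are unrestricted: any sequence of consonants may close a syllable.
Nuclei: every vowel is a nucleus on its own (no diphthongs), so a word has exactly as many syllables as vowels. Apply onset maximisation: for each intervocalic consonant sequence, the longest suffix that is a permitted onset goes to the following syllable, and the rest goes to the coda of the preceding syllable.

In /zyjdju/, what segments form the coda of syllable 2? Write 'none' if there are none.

none

Nuclei (vowels): y, u → 2 syllables.
V1 /y/ – V2 /u/: /jdj/ splits as /j/ + /dj/ (/dj/ is the longest suffix that is a licit onset).
Result: zyj.dju.
Syllable 2 is /dju/: onset /dj/, nucleus /u/, coda ∅.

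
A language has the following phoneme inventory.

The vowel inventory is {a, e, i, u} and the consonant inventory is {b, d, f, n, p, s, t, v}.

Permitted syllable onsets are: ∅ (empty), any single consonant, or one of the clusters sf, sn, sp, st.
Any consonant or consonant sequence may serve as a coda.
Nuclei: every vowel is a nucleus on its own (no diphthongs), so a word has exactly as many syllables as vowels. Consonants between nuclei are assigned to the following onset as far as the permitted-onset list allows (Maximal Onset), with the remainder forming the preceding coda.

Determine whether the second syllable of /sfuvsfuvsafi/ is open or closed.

closed

Vowels present: u, u, a, i; each is a nucleus, giving 4 syllables.
V1 /u/ – V2 /u/: cluster /vsf/ — the longest permitted-onset suffix is /sf/; onset = /sf/, preceding coda = /v/.
V2 /u/ – V3 /a/: /vs/ — longest licit onset from the right is /s/, leaving /v/ as coda.
V3 /a/ – V4 /i/: /f/ is a single consonant, so it becomes the next onset.
Putting it together: sfuv.sfuv.sa.fi.
Syllable 2 is /sfuv/ with coda /v/, so it is closed.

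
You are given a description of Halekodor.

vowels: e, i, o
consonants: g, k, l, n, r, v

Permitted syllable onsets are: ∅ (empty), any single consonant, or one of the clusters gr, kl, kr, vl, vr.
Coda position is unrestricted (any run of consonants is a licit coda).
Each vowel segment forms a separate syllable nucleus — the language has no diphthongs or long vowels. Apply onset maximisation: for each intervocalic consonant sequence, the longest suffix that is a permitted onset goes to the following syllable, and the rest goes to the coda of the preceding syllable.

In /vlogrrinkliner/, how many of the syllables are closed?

Nuclei (vowels): o, i, i, e → 4 syllables.
V1 /o/ – V2 /i/: cluster /grr/ — the longest permitted-onset suffix is /r/; onset = /r/, preceding coda = /gr/.
V2 /i/ – V3 /i/: cluster /nkl/ — the longest permitted-onset suffix is /kl/; onset = /kl/, preceding coda = /n/.
V3 /i/ – V4 /e/: just /n/ — single C goes to the following onset.
Putting it together: vlogr.rin.kli.ner.
Classifying each syllable: /vlogr/ (closed), /rin/ (closed), /kli/ (open), /ner/ (closed).
Closed syllables: 3.

3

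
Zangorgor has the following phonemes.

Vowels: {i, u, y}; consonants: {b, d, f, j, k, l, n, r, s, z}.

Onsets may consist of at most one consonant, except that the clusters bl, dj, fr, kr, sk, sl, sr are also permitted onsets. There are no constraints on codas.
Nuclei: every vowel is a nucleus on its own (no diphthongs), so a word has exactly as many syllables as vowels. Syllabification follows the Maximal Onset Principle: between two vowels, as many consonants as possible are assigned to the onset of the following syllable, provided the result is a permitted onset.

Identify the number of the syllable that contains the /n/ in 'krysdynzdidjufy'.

Nuclei (vowels): y, y, i, u, y → 5 syllables.
V1 /y/ – V2 /y/: /sd/ splits as /s/ + /d/ (/d/ is the longest suffix that is a licit onset).
V2 /y/ – V3 /i/: /nzd/; trying suffixes from longest down, /d/ is the first permitted one, so coda /nz/ | onset /d/.
V3 /i/ – V4 /u/: /dj/ — entire cluster is a permitted onset → onset /dj/, coda ∅.
V4 /u/ – V5 /y/: /f/ → onset of the next syllable (single consonants are always licit onsets).
Syllabification: krys.dynz.di.dju.fy.
The /n/ is in the coda of syllable 2 (/dynz/).

2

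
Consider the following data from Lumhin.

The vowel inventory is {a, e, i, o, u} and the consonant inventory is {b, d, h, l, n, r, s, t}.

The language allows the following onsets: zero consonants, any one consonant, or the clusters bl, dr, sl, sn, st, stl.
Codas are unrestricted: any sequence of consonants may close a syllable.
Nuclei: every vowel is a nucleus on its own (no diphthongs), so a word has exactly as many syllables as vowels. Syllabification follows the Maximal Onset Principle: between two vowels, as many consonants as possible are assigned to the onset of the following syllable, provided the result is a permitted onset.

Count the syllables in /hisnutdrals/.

3

The vowels are i, u, a — 3 nuclei, so 3 syllables.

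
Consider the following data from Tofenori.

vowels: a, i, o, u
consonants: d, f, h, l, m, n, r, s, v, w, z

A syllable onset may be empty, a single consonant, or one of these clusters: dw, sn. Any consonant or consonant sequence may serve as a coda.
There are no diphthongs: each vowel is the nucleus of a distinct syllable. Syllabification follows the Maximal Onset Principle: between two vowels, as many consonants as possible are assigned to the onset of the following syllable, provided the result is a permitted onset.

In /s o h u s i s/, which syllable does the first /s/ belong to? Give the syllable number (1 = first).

1

Nuclei (vowels): o, u, i → 3 syllables.
Between /o/ (V1) and /u/ (V2): just /h/ — single C goes to the following onset.
Between /u/ (V2) and /i/ (V3): just /s/ — single C goes to the following onset.
Syllabification: so.hu.sis.
The first /s/ is in the onset of syllable 1 (/so/).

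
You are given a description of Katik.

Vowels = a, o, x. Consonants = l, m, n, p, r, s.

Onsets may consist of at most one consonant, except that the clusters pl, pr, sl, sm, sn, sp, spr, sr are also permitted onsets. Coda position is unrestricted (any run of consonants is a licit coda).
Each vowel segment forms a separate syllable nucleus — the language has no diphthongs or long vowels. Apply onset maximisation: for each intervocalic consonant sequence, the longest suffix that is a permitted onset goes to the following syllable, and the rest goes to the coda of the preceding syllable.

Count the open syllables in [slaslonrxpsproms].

The vowels are a, o, x, o — 4 nuclei, so 4 syllables.
Between /a/ (V1) and /o/ (V2): cluster /sl/ — /sl/ is itself a permitted onset, so the whole cluster goes right; preceding coda = ∅.
Between /o/ (V2) and /x/ (V3): /nr/ splits as /n/ + /r/ (/r/ is the longest suffix that is a licit onset).
Between /x/ (V3) and /o/ (V4): /pspr/; trying suffixes from longest down, /spr/ is the first permitted one, so coda /p/ | onset /spr/.
Putting it together: sla.slon.rxp.sproms.
Classifying each syllable: /sla/ (open), /slon/ (closed), /rxp/ (closed), /sproms/ (closed).
Open syllables: 1.

1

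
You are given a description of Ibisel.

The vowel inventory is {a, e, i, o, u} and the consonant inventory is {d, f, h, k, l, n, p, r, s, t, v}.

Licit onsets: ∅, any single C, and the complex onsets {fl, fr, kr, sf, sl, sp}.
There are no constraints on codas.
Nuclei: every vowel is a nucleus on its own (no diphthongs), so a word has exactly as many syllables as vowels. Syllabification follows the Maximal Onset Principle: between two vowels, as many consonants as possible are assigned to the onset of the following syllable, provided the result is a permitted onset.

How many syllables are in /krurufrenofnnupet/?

Nuclei (vowels): u, u, e, o, u, e → 6 syllables.

6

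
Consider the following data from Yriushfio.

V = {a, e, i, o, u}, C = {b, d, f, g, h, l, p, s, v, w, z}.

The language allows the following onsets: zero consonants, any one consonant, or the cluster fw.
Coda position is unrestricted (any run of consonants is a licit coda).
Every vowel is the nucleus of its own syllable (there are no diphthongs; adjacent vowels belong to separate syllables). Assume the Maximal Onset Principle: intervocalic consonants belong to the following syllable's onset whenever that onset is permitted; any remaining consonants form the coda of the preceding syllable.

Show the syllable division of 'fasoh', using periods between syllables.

The vowels are a, o — 2 nuclei, so 2 syllables.
V1 /a/ – V2 /o/: /s/ is a single consonant, so it becomes the next onset.

fa.soh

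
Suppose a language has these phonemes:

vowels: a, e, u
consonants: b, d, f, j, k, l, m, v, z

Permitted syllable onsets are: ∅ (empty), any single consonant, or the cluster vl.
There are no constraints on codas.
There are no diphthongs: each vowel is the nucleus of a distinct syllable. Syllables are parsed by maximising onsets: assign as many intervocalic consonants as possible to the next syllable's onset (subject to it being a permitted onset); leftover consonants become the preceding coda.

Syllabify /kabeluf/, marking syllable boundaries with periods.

The vowels are a, e, u — 3 nuclei, so 3 syllables.
σ1/σ2 boundary: /b/ is a single consonant, so it becomes the next onset.
σ2/σ3 boundary: just /l/ — single C goes to the following onset.

ka.be.luf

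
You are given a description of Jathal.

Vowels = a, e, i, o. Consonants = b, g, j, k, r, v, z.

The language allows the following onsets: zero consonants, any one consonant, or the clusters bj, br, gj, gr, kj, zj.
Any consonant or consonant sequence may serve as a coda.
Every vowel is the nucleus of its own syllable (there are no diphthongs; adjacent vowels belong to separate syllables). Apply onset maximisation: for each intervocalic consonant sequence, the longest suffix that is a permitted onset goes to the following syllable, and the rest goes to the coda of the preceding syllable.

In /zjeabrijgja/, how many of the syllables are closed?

The vowels are e, a, i, a — 4 nuclei, so 4 syllables.
σ1/σ2 boundary: hiatus — the boundary sits between the two vowels.
σ2/σ3 boundary: /br/ is a licit onset in full, so it all attaches to the next syllable.
σ3/σ4 boundary: cluster /jgj/ — the longest permitted-onset suffix is /gj/; onset = /gj/, preceding coda = /j/.
Putting it together: zje.a.brij.gja.
Classifying each syllable: /zje/ (open), /a/ (open), /brij/ (closed), /gja/ (open).
Closed syllables: 1.

1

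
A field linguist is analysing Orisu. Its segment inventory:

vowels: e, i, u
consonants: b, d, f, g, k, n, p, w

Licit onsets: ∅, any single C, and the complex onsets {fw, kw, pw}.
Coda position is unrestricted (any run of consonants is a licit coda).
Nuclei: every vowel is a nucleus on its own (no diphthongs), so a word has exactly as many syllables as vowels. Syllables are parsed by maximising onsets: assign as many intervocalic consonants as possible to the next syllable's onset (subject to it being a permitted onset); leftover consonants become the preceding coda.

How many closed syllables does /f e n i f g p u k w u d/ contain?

2

Nuclei (vowels): e, i, u, u → 4 syllables.
σ1/σ2 boundary: just /n/ — single C goes to the following onset.
σ2/σ3 boundary: cluster /fgp/ — the longest permitted-onset suffix is /p/; onset = /p/, preceding coda = /fg/.
σ3/σ4 boundary: /kw/ is a licit onset in full, so it all attaches to the next syllable.
Result: fe.nifg.pu.kwud.
Classifying each syllable: /fe/ (open), /nifg/ (closed), /pu/ (open), /kwud/ (closed).
Closed syllables: 2.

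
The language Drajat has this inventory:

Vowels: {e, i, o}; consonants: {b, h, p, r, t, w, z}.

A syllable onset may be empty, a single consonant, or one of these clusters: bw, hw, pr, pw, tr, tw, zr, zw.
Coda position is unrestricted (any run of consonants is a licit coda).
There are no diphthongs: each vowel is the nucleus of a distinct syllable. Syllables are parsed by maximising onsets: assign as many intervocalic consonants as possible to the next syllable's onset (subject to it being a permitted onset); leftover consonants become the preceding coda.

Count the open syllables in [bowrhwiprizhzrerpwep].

Vowels present: o, i, i, e, e; each is a nucleus, giving 5 syllables.
σ1/σ2 boundary: /wrhw/ splits as /wr/ + /hw/ (/hw/ is the longest suffix that is a licit onset).
σ2/σ3 boundary: /pr/ is a licit onset in full, so it all attaches to the next syllable.
σ3/σ4 boundary: /zhzr/ splits as /zh/ + /zr/ (/zr/ is the longest suffix that is a licit onset).
σ4/σ5 boundary: /rpw/; trying suffixes from longest down, /pw/ is the first permitted one, so coda /r/ | onset /pw/.
Syllabification: bowr.hwi.prizh.zrer.pwep.
Classifying each syllable: /bowr/ (closed), /hwi/ (open), /prizh/ (closed), /zrer/ (closed), /pwep/ (closed).
Open syllables: 1.

1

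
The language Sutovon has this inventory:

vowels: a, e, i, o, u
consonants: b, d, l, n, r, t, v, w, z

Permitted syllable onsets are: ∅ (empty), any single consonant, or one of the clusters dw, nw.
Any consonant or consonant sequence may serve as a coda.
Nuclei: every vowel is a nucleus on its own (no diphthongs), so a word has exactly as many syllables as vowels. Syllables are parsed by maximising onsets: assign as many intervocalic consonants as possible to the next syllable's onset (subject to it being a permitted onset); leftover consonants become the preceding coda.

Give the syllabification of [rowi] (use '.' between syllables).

ro.wi

Nuclei (vowels): o, i → 2 syllables.
V1 /o/ – V2 /i/: /w/ → onset of the next syllable (single consonants are always licit onsets).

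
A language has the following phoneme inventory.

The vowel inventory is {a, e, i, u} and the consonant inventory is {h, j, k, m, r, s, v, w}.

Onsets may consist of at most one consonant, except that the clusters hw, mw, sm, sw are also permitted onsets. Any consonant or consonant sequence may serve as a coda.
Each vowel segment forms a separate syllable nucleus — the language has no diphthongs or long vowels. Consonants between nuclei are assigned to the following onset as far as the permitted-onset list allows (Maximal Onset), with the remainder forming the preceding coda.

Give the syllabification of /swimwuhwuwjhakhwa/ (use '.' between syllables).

Nuclei (vowels): i, u, u, a, a → 5 syllables.
/i…u/ gap (V1→V2): /mw/ — entire cluster is a permitted onset → onset /mw/, coda ∅.
/u…u/ gap (V2→V3): cluster /hw/ — /hw/ is itself a permitted onset, so the whole cluster goes right; preceding coda = ∅.
/u…a/ gap (V3→V4): /wjh/ splits as /wj/ + /h/ (/h/ is the longest suffix that is a licit onset).
/a…a/ gap (V4→V5): cluster /khw/ — the longest permitted-onset suffix is /hw/; onset = /hw/, preceding coda = /k/.

swi.mwu.hwuwj.hak.hwa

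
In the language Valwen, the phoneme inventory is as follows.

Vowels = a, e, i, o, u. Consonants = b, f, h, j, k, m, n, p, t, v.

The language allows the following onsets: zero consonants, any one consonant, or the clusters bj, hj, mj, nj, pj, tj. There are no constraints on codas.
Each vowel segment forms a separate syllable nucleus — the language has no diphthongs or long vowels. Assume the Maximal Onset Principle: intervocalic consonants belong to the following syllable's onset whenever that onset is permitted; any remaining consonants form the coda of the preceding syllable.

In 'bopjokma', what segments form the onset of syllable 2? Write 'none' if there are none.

Vowels present: o, o, a; each is a nucleus, giving 3 syllables.
V1 /o/ – V2 /o/: /pj/ — entire cluster is a permitted onset → onset /pj/, coda ∅.
V2 /o/ – V3 /a/: /km/; trying suffixes from longest down, /m/ is the first permitted one, so coda /k/ | onset /m/.
Result: bo.pjok.ma.
Syllable 2 is /pjok/: onset /pj/, nucleus /o/, coda /k/.

pj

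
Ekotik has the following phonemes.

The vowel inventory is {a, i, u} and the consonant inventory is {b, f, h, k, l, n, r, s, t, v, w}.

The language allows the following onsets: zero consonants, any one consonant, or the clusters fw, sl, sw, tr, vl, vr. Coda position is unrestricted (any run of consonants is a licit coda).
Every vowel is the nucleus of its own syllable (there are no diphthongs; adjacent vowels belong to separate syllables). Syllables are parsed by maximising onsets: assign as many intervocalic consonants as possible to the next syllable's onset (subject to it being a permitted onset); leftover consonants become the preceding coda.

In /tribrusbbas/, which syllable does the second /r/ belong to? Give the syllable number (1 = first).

2

Nuclei (vowels): i, u, a → 3 syllables.
V1 /i/ – V2 /u/: /br/ splits as /b/ + /r/ (/r/ is the longest suffix that is a licit onset).
V2 /u/ – V3 /a/: /sbb/ splits as /sb/ + /b/ (/b/ is the longest suffix that is a licit onset).
So the parse is trib.rusb.bas.
The second /r/ is in the onset of syllable 2 (/rusb/).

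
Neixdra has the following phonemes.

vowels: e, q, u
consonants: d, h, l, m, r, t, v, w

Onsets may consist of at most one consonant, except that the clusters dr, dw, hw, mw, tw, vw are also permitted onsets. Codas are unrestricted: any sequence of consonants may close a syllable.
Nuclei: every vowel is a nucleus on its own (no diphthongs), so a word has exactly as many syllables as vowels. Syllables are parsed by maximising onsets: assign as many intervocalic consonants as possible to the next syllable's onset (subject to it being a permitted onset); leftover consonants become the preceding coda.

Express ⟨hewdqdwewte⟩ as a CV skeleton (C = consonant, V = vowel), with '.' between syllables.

CVC.CV.CCVC.CV

The vowels are e, q, e, e — 4 nuclei, so 4 syllables.
V1 /e/ – V2 /q/: /wd/; trying suffixes from longest down, /d/ is the first permitted one, so coda /w/ | onset /d/.
V2 /q/ – V3 /e/: /dw/ — entire cluster is a permitted onset → onset /dw/, coda ∅.
V3 /e/ – V4 /e/: /wt/ — longest licit onset from the right is /t/, leaving /w/ as coda.
Result: hew.dq.dwew.te.
Mapping each syllable to C/V: /hew/ → CVC, /dq/ → CV, /dwew/ → CCVC, /te/ → CV.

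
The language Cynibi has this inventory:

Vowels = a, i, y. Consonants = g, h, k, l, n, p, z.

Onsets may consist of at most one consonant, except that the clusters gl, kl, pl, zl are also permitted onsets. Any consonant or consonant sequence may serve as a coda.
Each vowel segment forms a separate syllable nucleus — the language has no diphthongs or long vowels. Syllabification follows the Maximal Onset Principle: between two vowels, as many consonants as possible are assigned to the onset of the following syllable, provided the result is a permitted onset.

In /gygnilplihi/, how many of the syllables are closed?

Vowels present: y, i, i, i; each is a nucleus, giving 4 syllables.
V1 /y/ – V2 /i/: /gn/; trying suffixes from longest down, /n/ is the first permitted one, so coda /g/ | onset /n/.
V2 /i/ – V3 /i/: /lpl/ splits as /l/ + /pl/ (/pl/ is the longest suffix that is a licit onset).
V3 /i/ – V4 /i/: /h/ is a single consonant, so it becomes the next onset.
So the parse is gyg.nil.pli.hi.
Classifying each syllable: /gyg/ (closed), /nil/ (closed), /pli/ (open), /hi/ (open).
Closed syllables: 2.

2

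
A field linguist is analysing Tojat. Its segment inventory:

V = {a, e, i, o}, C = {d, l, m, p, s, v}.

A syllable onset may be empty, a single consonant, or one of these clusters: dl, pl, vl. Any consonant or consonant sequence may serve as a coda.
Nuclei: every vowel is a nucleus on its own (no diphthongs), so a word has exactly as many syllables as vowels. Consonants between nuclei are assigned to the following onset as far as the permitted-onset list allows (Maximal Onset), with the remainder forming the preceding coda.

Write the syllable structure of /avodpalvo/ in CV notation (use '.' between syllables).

V.CVC.CVC.CV

The vowels are a, o, a, o — 4 nuclei, so 4 syllables.
V1 /a/ – V2 /o/: /v/ → onset of the next syllable (single consonants are always licit onsets).
V2 /o/ – V3 /a/: /dp/ splits as /d/ + /p/ (/p/ is the longest suffix that is a licit onset).
V3 /a/ – V4 /o/: /lv/; trying suffixes from longest down, /v/ is the first permitted one, so coda /l/ | onset /v/.
Putting it together: a.vod.pal.vo.
Mapping each syllable to C/V: /a/ → V, /vod/ → CVC, /pal/ → CVC, /vo/ → CV.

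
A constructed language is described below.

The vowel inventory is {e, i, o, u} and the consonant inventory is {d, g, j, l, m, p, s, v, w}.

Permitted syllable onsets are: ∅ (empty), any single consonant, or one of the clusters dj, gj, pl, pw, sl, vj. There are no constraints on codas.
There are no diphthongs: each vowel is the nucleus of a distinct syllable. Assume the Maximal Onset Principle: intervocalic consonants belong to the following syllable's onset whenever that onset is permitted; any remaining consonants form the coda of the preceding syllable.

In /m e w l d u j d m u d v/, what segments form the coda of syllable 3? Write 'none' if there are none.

The vowels are e, u, u — 3 nuclei, so 3 syllables.
/e…u/ gap (V1→V2): /wld/ — longest licit onset from the right is /d/, leaving /wl/ as coda.
/u…u/ gap (V2→V3): /jdm/ — longest licit onset from the right is /m/, leaving /jd/ as coda.
Putting it together: mewl.dujd.mudv.
Syllable 3 is /mudv/: onset /m/, nucleus /u/, coda /dv/.

dv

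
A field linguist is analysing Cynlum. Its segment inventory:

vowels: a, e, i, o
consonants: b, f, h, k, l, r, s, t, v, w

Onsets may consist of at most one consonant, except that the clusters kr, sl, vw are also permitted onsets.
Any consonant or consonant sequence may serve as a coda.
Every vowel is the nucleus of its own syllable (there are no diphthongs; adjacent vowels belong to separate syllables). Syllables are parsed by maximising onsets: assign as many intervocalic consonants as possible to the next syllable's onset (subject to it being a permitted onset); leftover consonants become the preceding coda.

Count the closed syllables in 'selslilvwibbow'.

4

Vowels present: e, i, i, o; each is a nucleus, giving 4 syllables.
σ1/σ2 boundary: cluster /lsl/ — the longest permitted-onset suffix is /sl/; onset = /sl/, preceding coda = /l/.
σ2/σ3 boundary: /lvw/ splits as /l/ + /vw/ (/vw/ is the longest suffix that is a licit onset).
σ3/σ4 boundary: /bb/; trying suffixes from longest down, /b/ is the first permitted one, so coda /b/ | onset /b/.
Syllabification: sel.slil.vwib.bow.
Classifying each syllable: /sel/ (closed), /slil/ (closed), /vwib/ (closed), /bow/ (closed).
Closed syllables: 4.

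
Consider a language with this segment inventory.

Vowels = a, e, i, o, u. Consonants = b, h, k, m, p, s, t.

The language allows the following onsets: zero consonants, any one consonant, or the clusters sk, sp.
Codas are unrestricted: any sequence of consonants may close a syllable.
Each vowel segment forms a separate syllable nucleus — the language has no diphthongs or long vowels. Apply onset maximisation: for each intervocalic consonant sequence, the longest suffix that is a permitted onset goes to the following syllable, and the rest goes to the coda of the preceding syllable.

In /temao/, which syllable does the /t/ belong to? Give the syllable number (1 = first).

1

Vowels present: e, a, o; each is a nucleus, giving 3 syllables.
Between /e/ (V1) and /a/ (V2): /m/ is a single consonant, so it becomes the next onset.
Between /a/ (V2) and /o/ (V3): hiatus — the boundary sits between the two vowels.
So the parse is te.ma.o.
The /t/ is in the onset of syllable 1 (/te/).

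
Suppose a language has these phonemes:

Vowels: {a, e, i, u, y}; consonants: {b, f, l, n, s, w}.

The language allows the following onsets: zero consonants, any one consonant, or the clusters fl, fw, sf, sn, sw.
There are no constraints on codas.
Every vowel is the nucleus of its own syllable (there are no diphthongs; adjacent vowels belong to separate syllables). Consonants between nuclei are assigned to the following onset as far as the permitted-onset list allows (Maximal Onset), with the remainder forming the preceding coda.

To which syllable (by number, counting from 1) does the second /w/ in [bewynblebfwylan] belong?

Nuclei (vowels): e, y, e, y, a → 5 syllables.
V1 /e/ – V2 /y/: just /w/ — single C goes to the following onset.
V2 /y/ – V3 /e/: cluster /nbl/ — the longest permitted-onset suffix is /l/; onset = /l/, preceding coda = /nb/.
V3 /e/ – V4 /y/: cluster /bfw/ — the longest permitted-onset suffix is /fw/; onset = /fw/, preceding coda = /b/.
V4 /y/ – V5 /a/: /l/ → onset of the next syllable (single consonants are always licit onsets).
Syllabification: be.wynb.leb.fwy.lan.
The second /w/ is in the onset of syllable 4 (/fwy/).

4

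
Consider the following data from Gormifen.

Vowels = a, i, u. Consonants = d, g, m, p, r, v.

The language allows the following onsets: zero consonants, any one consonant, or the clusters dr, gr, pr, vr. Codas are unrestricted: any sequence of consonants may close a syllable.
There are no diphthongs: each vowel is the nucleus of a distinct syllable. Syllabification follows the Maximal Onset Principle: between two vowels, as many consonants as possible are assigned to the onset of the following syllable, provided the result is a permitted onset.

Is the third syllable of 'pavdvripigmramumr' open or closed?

closed

The vowels are a, i, i, a, u — 5 nuclei, so 5 syllables.
σ1/σ2 boundary: /vdvr/; trying suffixes from longest down, /vr/ is the first permitted one, so coda /vd/ | onset /vr/.
σ2/σ3 boundary: /p/ → onset of the next syllable (single consonants are always licit onsets).
σ3/σ4 boundary: cluster /gmr/ — the longest permitted-onset suffix is /r/; onset = /r/, preceding coda = /gm/.
σ4/σ5 boundary: just /m/ — single C goes to the following onset.
Result: pavd.vri.pigm.ra.mumr.
Syllable 3 is /pigm/ with coda /gm/, so it is closed.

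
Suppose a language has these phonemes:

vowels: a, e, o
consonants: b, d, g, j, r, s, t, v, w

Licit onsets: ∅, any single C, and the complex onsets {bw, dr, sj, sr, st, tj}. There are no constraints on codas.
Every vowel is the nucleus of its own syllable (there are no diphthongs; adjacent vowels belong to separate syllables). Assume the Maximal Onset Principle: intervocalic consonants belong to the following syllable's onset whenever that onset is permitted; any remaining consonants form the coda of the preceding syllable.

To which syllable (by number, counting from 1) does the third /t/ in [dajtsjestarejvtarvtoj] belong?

5

Vowels present: a, e, a, e, a, o; each is a nucleus, giving 6 syllables.
σ1/σ2 boundary: /jtsj/ splits as /jt/ + /sj/ (/sj/ is the longest suffix that is a licit onset).
σ2/σ3 boundary: cluster /st/ — /st/ is itself a permitted onset, so the whole cluster goes right; preceding coda = ∅.
σ3/σ4 boundary: /r/ → onset of the next syllable (single consonants are always licit onsets).
σ4/σ5 boundary: /jvt/ splits as /jv/ + /t/ (/t/ is the longest suffix that is a licit onset).
σ5/σ6 boundary: /rvt/; trying suffixes from longest down, /t/ is the first permitted one, so coda /rv/ | onset /t/.
Result: dajt.sje.sta.rejv.tarv.toj.
The third /t/ is in the onset of syllable 5 (/tarv/).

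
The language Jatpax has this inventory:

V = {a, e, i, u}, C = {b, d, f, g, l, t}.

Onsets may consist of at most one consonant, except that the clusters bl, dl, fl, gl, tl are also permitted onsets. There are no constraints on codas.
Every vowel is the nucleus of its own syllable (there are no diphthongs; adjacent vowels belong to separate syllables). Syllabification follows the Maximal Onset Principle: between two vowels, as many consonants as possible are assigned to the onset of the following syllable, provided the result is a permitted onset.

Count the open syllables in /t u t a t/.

1

The vowels are u, a — 2 nuclei, so 2 syllables.
/u…a/ gap (V1→V2): /t/ is a single consonant, so it becomes the next onset.
Syllabification: tu.tat.
Classifying each syllable: /tu/ (open), /tat/ (closed).
Open syllables: 1.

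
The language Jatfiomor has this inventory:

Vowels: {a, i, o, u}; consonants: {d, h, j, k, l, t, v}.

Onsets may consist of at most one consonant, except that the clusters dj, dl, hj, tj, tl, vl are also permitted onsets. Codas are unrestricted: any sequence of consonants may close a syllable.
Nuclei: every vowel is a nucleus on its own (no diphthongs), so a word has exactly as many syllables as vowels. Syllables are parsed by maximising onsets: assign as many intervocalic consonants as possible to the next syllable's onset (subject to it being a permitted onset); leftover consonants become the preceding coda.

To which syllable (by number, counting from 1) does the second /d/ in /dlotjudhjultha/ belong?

Vowels present: o, u, u, a; each is a nucleus, giving 4 syllables.
/o…u/ gap (V1→V2): cluster /tj/ — /tj/ is itself a permitted onset, so the whole cluster goes right; preceding coda = ∅.
/u…u/ gap (V2→V3): /dhj/; trying suffixes from longest down, /hj/ is the first permitted one, so coda /d/ | onset /hj/.
/u…a/ gap (V3→V4): cluster /lth/ — the longest permitted-onset suffix is /h/; onset = /h/, preceding coda = /lt/.
Result: dlo.tjud.hjult.ha.
The second /d/ is in the coda of syllable 2 (/tjud/).

2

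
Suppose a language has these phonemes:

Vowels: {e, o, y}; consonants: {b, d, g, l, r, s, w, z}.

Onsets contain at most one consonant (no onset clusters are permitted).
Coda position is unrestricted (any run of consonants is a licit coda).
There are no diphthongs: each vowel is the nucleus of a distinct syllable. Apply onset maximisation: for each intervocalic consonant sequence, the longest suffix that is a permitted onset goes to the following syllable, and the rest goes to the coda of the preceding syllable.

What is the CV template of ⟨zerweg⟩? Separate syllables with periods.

CVC.CVC

The vowels are e, e — 2 nuclei, so 2 syllables.
V1 /e/ – V2 /e/: /rw/ splits as /r/ + /w/ (/w/ is the longest suffix that is a licit onset).
Syllabification: zer.weg.
Mapping each syllable to C/V: /zer/ → CVC, /weg/ → CVC.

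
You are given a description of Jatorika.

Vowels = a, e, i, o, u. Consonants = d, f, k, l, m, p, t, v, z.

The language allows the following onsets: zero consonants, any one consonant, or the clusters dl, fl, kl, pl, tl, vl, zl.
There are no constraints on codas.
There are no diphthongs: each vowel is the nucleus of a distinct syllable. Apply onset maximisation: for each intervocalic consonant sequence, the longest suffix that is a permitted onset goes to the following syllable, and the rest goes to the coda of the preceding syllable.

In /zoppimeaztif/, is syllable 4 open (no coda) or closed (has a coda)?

Nuclei (vowels): o, i, e, a, i → 5 syllables.
Between /o/ (V1) and /i/ (V2): /pp/; trying suffixes from longest down, /p/ is the first permitted one, so coda /p/ | onset /p/.
Between /i/ (V2) and /e/ (V3): /m/ → onset of the next syllable (single consonants are always licit onsets).
Between /e/ (V3) and /a/ (V4): no consonants, so the boundary falls immediately after /e/.
Between /a/ (V4) and /i/ (V5): /zt/ — longest licit onset from the right is /t/, leaving /z/ as coda.
Result: zop.pi.me.az.tif.
Syllable 4 is /az/ with coda /z/, so it is closed.

closed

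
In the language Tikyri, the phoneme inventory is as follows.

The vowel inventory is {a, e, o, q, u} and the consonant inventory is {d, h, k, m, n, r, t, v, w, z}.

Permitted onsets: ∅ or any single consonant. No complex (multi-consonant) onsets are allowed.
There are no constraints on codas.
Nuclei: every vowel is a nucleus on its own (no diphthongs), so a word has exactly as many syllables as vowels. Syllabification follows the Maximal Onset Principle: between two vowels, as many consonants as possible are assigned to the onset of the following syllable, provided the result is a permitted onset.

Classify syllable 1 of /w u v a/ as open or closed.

open

Nuclei (vowels): u, a → 2 syllables.
/u…a/ gap (V1→V2): /v/ → onset of the next syllable (single consonants are always licit onsets).
Syllabification: wu.va.
Syllable 1 is /wu/; it ends in its nucleus with no coda, so it is open.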